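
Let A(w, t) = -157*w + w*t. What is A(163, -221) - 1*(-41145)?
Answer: -20469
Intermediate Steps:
A(w, t) = -157*w + t*w
A(163, -221) - 1*(-41145) = 163*(-157 - 221) - 1*(-41145) = 163*(-378) + 41145 = -61614 + 41145 = -20469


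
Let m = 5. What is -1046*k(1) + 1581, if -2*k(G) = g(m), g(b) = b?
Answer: 4196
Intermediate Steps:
k(G) = -5/2 (k(G) = -½*5 = -5/2)
-1046*k(1) + 1581 = -1046*(-5/2) + 1581 = 2615 + 1581 = 4196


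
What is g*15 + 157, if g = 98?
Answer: 1627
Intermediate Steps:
g*15 + 157 = 98*15 + 157 = 1470 + 157 = 1627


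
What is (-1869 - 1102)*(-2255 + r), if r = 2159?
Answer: 285216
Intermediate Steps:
(-1869 - 1102)*(-2255 + r) = (-1869 - 1102)*(-2255 + 2159) = -2971*(-96) = 285216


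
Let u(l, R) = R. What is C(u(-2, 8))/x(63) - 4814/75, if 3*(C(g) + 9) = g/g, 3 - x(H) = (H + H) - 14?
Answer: -174692/2725 ≈ -64.107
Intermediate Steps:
x(H) = 17 - 2*H (x(H) = 3 - ((H + H) - 14) = 3 - (2*H - 14) = 3 - (-14 + 2*H) = 3 + (14 - 2*H) = 17 - 2*H)
C(g) = -26/3 (C(g) = -9 + (g/g)/3 = -9 + (1/3)*1 = -9 + 1/3 = -26/3)
C(u(-2, 8))/x(63) - 4814/75 = -26/(3*(17 - 2*63)) - 4814/75 = -26/(3*(17 - 126)) - 4814*1/75 = -26/3/(-109) - 4814/75 = -26/3*(-1/109) - 4814/75 = 26/327 - 4814/75 = -174692/2725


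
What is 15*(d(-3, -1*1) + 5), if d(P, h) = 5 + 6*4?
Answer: 510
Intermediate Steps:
d(P, h) = 29 (d(P, h) = 5 + 24 = 29)
15*(d(-3, -1*1) + 5) = 15*(29 + 5) = 15*34 = 510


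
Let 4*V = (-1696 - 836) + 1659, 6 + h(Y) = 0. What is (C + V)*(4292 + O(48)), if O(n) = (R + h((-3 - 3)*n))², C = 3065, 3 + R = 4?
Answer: 49157679/4 ≈ 1.2289e+7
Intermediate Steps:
R = 1 (R = -3 + 4 = 1)
h(Y) = -6 (h(Y) = -6 + 0 = -6)
V = -873/4 (V = ((-1696 - 836) + 1659)/4 = (-2532 + 1659)/4 = (¼)*(-873) = -873/4 ≈ -218.25)
O(n) = 25 (O(n) = (1 - 6)² = (-5)² = 25)
(C + V)*(4292 + O(48)) = (3065 - 873/4)*(4292 + 25) = (11387/4)*4317 = 49157679/4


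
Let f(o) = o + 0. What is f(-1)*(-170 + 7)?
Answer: 163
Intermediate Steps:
f(o) = o
f(-1)*(-170 + 7) = -(-170 + 7) = -1*(-163) = 163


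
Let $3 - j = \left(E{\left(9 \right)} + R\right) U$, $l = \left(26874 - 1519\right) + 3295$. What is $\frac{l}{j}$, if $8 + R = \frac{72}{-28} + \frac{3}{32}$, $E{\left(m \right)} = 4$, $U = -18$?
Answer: $- \frac{1069600}{4241} \approx -252.2$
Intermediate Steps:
$R = - \frac{2347}{224}$ ($R = -8 + \left(\frac{72}{-28} + \frac{3}{32}\right) = -8 + \left(72 \left(- \frac{1}{28}\right) + 3 \cdot \frac{1}{32}\right) = -8 + \left(- \frac{18}{7} + \frac{3}{32}\right) = -8 - \frac{555}{224} = - \frac{2347}{224} \approx -10.478$)
$l = 28650$ ($l = 25355 + 3295 = 28650$)
$j = - \frac{12723}{112}$ ($j = 3 - \left(4 - \frac{2347}{224}\right) \left(-18\right) = 3 - \left(- \frac{1451}{224}\right) \left(-18\right) = 3 - \frac{13059}{112} = - \frac{12723}{112} \approx -113.6$)
$\frac{l}{j} = \frac{28650}{- \frac{12723}{112}} = 28650 \left(- \frac{112}{12723}\right) = - \frac{1069600}{4241}$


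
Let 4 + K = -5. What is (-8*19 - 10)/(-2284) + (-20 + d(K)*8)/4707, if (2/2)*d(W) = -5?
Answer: 104249/1791798 ≈ 0.058181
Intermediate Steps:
K = -9 (K = -4 - 5 = -9)
d(W) = -5
(-8*19 - 10)/(-2284) + (-20 + d(K)*8)/4707 = (-8*19 - 10)/(-2284) + (-20 - 5*8)/4707 = (-152 - 10)*(-1/2284) + (-20 - 40)*(1/4707) = -162*(-1/2284) - 60*1/4707 = 81/1142 - 20/1569 = 104249/1791798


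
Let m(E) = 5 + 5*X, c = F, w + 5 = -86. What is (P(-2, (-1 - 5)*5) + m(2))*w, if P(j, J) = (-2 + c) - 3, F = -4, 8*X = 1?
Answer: 2457/8 ≈ 307.13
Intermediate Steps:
w = -91 (w = -5 - 86 = -91)
X = 1/8 (X = (1/8)*1 = 1/8 ≈ 0.12500)
c = -4
m(E) = 45/8 (m(E) = 5 + 5*(1/8) = 5 + 5/8 = 45/8)
P(j, J) = -9 (P(j, J) = (-2 - 4) - 3 = -6 - 3 = -9)
(P(-2, (-1 - 5)*5) + m(2))*w = (-9 + 45/8)*(-91) = -27/8*(-91) = 2457/8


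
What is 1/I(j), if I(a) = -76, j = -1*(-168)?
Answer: -1/76 ≈ -0.013158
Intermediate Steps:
j = 168
1/I(j) = 1/(-76) = -1/76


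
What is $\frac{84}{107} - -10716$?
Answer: $\frac{1146696}{107} \approx 10717.0$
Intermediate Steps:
$\frac{84}{107} - -10716 = 84 \cdot \frac{1}{107} + 10716 = \frac{84}{107} + 10716 = \frac{1146696}{107}$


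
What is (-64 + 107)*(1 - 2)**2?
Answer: 43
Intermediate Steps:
(-64 + 107)*(1 - 2)**2 = 43*(-1)**2 = 43*1 = 43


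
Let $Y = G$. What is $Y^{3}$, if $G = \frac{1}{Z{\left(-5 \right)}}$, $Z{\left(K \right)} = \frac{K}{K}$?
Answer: $1$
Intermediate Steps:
$Z{\left(K \right)} = 1$
$G = 1$ ($G = 1^{-1} = 1$)
$Y = 1$
$Y^{3} = 1^{3} = 1$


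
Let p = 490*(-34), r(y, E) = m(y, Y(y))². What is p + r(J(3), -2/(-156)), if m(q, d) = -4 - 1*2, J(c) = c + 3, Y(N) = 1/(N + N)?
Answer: -16624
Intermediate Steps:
Y(N) = 1/(2*N)
J(c) = 3 + c
m(q, d) = -6 (m(q, d) = -4 - 2 = -6)
r(y, E) = 36 (r(y, E) = (-6)² = 36)
p = -16660
p + r(J(3), -2/(-156)) = -16660 + 36 = -16624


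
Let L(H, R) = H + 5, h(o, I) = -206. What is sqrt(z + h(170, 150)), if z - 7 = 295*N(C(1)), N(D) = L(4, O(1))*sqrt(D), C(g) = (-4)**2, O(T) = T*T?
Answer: sqrt(10421) ≈ 102.08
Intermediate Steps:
O(T) = T**2
L(H, R) = 5 + H
C(g) = 16
N(D) = 9*sqrt(D) (N(D) = (5 + 4)*sqrt(D) = 9*sqrt(D))
z = 10627 (z = 7 + 295*(9*sqrt(16)) = 7 + 295*(9*4) = 7 + 295*36 = 7 + 10620 = 10627)
sqrt(z + h(170, 150)) = sqrt(10627 - 206) = sqrt(10421)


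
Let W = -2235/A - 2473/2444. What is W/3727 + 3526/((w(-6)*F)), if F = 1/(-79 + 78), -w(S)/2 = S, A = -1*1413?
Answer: -420204871219/1430079716 ≈ -293.83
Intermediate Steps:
A = -1413
w(S) = -2*S
F = -1 (F = 1/(-1) = -1)
W = 655997/1151124 (W = -2235/(-1413) - 2473/2444 = -2235*(-1/1413) - 2473*1/2444 = 745/471 - 2473/2444 = 655997/1151124 ≈ 0.56987)
W/3727 + 3526/((w(-6)*F)) = (655997/1151124)/3727 + 3526/((-2*(-6)*(-1))) = (655997/1151124)*(1/3727) + 3526/((12*(-1))) = 655997/4290239148 + 3526/(-12) = 655997/4290239148 + 3526*(-1/12) = 655997/4290239148 - 1763/6 = -420204871219/1430079716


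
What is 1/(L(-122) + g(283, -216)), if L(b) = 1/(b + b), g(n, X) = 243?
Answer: 244/59291 ≈ 0.0041153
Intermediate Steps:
L(b) = 1/(2*b)
1/(L(-122) + g(283, -216)) = 1/((1/2)/(-122) + 243) = 1/((1/2)*(-1/122) + 243) = 1/(-1/244 + 243) = 1/(59291/244) = 244/59291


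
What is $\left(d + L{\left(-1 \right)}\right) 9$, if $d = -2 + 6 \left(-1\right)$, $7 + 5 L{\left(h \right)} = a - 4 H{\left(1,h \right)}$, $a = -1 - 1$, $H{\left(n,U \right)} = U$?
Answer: $-81$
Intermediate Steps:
$a = -2$
$L{\left(h \right)} = - \frac{9}{5} - \frac{4 h}{5}$ ($L{\left(h \right)} = - \frac{7}{5} + \frac{-2 - 4 h}{5} = - \frac{7}{5} - \left(\frac{2}{5} + \frac{4 h}{5}\right) = - \frac{9}{5} - \frac{4 h}{5}$)
$d = -8$ ($d = -2 - 6 = -8$)
$\left(d + L{\left(-1 \right)}\right) 9 = \left(-8 - 1\right) 9 = \left(-9\right) 9 = -81$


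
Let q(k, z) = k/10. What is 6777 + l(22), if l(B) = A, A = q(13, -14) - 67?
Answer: 67113/10 ≈ 6711.3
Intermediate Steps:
q(k, z) = k/10 (q(k, z) = k*(⅒) = k/10)
A = -657/10 (A = (⅒)*13 - 67 = 13/10 - 67 = -657/10 ≈ -65.700)
l(B) = -657/10
6777 + l(22) = 6777 - 657/10 = 67113/10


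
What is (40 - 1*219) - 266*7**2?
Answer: -13213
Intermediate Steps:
(40 - 1*219) - 266*7**2 = (40 - 219) - 266*49 = -179 - 13034 = -13213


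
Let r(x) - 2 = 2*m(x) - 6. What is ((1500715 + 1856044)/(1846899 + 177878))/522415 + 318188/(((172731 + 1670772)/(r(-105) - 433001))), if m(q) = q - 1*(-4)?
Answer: -145804893350565220486003/1950009314566421865 ≈ -74771.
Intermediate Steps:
m(q) = 4 + q (m(q) = q + 4 = 4 + q)
r(x) = 4 + 2*x (r(x) = 2 + (2*(4 + x) - 6) = 2 + ((8 + 2*x) - 6) = 2 + (2 + 2*x) = 4 + 2*x)
((1500715 + 1856044)/(1846899 + 177878))/522415 + 318188/(((172731 + 1670772)/(r(-105) - 433001))) = ((1500715 + 1856044)/(1846899 + 177878))/522415 + 318188/(((172731 + 1670772)/((4 + 2*(-105)) - 433001))) = (3356759/2024777)*(1/522415) + 318188/((1843503/((4 - 210) - 433001))) = (3356759*(1/2024777))*(1/522415) + 318188/((1843503/(-206 - 433001))) = (3356759/2024777)*(1/522415) + 318188/((1843503/(-433207))) = 3356759/1057773876455 + 318188/((1843503*(-1/433207))) = 3356759/1057773876455 + 318188/(-1843503/433207) = 3356759/1057773876455 + 318188*(-433207/1843503) = 3356759/1057773876455 - 137841268916/1843503 = -145804893350565220486003/1950009314566421865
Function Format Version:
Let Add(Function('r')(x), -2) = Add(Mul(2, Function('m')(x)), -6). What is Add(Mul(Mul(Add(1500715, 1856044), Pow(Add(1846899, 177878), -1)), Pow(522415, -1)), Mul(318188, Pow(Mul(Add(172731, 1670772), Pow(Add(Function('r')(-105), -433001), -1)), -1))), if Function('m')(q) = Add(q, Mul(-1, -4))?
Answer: Rational(-145804893350565220486003, 1950009314566421865) ≈ -74771.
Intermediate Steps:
Function('m')(q) = Add(4, q) (Function('m')(q) = Add(q, 4) = Add(4, q))
Function('r')(x) = Add(4, Mul(2, x)) (Function('r')(x) = Add(2, Add(Mul(2, Add(4, x)), -6)) = Add(2, Add(Add(8, Mul(2, x)), -6)) = Add(2, Add(2, Mul(2, x))) = Add(4, Mul(2, x)))
Add(Mul(Mul(Add(1500715, 1856044), Pow(Add(1846899, 177878), -1)), Pow(522415, -1)), Mul(318188, Pow(Mul(Add(172731, 1670772), Pow(Add(Function('r')(-105), -433001), -1)), -1))) = Add(Mul(Mul(Add(1500715, 1856044), Pow(Add(1846899, 177878), -1)), Pow(522415, -1)), Mul(318188, Pow(Mul(Add(172731, 1670772), Pow(Add(Add(4, Mul(2, -105)), -433001), -1)), -1))) = Add(Mul(Mul(3356759, Pow(2024777, -1)), Rational(1, 522415)), Mul(318188, Pow(Mul(1843503, Pow(Add(Add(4, -210), -433001), -1)), -1))) = Add(Mul(Mul(3356759, Rational(1, 2024777)), Rational(1, 522415)), Mul(318188, Pow(Mul(1843503, Pow(Add(-206, -433001), -1)), -1))) = Add(Mul(Rational(3356759, 2024777), Rational(1, 522415)), Mul(318188, Pow(Mul(1843503, Pow(-433207, -1)), -1))) = Add(Rational(3356759, 1057773876455), Mul(318188, Pow(Mul(1843503, Rational(-1, 433207)), -1))) = Add(Rational(3356759, 1057773876455), Mul(318188, Pow(Rational(-1843503, 433207), -1))) = Add(Rational(3356759, 1057773876455), Mul(318188, Rational(-433207, 1843503))) = Add(Rational(3356759, 1057773876455), Rational(-137841268916, 1843503)) = Rational(-145804893350565220486003, 1950009314566421865)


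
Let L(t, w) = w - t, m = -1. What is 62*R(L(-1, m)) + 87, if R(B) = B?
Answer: 87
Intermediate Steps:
62*R(L(-1, m)) + 87 = 62*(-1 - 1*(-1)) + 87 = 62*(-1 + 1) + 87 = 62*0 + 87 = 0 + 87 = 87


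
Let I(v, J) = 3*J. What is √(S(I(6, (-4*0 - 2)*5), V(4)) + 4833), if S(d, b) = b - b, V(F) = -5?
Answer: 3*√537 ≈ 69.520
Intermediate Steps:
S(d, b) = 0
√(S(I(6, (-4*0 - 2)*5), V(4)) + 4833) = √(0 + 4833) = √4833 = 3*√537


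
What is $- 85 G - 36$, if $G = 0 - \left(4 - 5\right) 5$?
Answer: $-461$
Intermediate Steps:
$G = 5$ ($G = 0 - \left(-1\right) 5 = 0 - -5 = 0 + 5 = 5$)
$- 85 G - 36 = \left(-85\right) 5 - 36 = -425 - 36 = -461$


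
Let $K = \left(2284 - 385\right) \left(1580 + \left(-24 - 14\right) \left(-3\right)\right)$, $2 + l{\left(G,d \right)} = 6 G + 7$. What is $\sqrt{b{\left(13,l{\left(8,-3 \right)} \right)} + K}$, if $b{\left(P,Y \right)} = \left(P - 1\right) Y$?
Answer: $\sqrt{3217542} \approx 1793.8$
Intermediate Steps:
$l{\left(G,d \right)} = 5 + 6 G$ ($l{\left(G,d \right)} = -2 + \left(6 G + 7\right) = -2 + \left(7 + 6 G\right) = 5 + 6 G$)
$b{\left(P,Y \right)} = Y \left(-1 + P\right)$ ($b{\left(P,Y \right)} = \left(-1 + P\right) Y = Y \left(-1 + P\right)$)
$K = 3216906$ ($K = 1899 \left(1580 - -114\right) = 1899 \left(1580 + 114\right) = 1899 \cdot 1694 = 3216906$)
$\sqrt{b{\left(13,l{\left(8,-3 \right)} \right)} + K} = \sqrt{\left(5 + 6 \cdot 8\right) \left(-1 + 13\right) + 3216906} = \sqrt{\left(5 + 48\right) 12 + 3216906} = \sqrt{53 \cdot 12 + 3216906} = \sqrt{636 + 3216906} = \sqrt{3217542}$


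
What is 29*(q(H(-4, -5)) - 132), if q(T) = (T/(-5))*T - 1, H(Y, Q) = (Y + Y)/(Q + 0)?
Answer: -483981/125 ≈ -3871.8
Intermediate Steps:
H(Y, Q) = 2*Y/Q (H(Y, Q) = (2*Y)/Q = 2*Y/Q)
q(T) = -1 - T²/5 (q(T) = (T*(-⅕))*T - 1 = (-T/5)*T - 1 = -T²/5 - 1 = -1 - T²/5)
29*(q(H(-4, -5)) - 132) = 29*((-1 - (2*(-4)/(-5))²/5) - 132) = 29*((-1 - (2*(-4)*(-⅕))²/5) - 132) = 29*((-1 - (8/5)²/5) - 132) = 29*((-1 - ⅕*64/25) - 132) = 29*((-1 - 64/125) - 132) = 29*(-189/125 - 132) = 29*(-16689/125) = -483981/125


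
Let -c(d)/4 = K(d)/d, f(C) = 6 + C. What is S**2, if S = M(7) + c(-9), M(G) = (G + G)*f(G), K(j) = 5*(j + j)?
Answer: 20164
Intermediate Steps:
K(j) = 10*j (K(j) = 5*(2*j) = 10*j)
c(d) = -40 (c(d) = -4*10*d/d = -4*10 = -40)
M(G) = 2*G*(6 + G) (M(G) = (G + G)*(6 + G) = (2*G)*(6 + G) = 2*G*(6 + G))
S = 142 (S = 2*7*(6 + 7) - 40 = 2*7*13 - 40 = 182 - 40 = 142)
S**2 = 142**2 = 20164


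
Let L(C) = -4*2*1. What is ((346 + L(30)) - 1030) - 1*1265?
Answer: -1957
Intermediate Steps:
L(C) = -8 (L(C) = -8*1 = -8)
((346 + L(30)) - 1030) - 1*1265 = ((346 - 8) - 1030) - 1*1265 = (338 - 1030) - 1265 = -692 - 1265 = -1957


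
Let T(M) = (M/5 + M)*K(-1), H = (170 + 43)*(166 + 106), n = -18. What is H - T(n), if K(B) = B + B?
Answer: 289464/5 ≈ 57893.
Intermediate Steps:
K(B) = 2*B
H = 57936 (H = 213*272 = 57936)
T(M) = -12*M/5 (T(M) = (M/5 + M)*(2*(-1)) = (M*(1/5) + M)*(-2) = (M/5 + M)*(-2) = (6*M/5)*(-2) = -12*M/5)
H - T(n) = 57936 - (-12)*(-18)/5 = 57936 - 1*216/5 = 57936 - 216/5 = 289464/5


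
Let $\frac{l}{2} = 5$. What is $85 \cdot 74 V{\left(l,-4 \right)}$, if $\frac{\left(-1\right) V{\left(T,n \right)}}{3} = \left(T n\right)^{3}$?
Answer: $1207680000$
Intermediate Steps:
$l = 10$ ($l = 2 \cdot 5 = 10$)
$V{\left(T,n \right)} = - 3 T^{3} n^{3}$ ($V{\left(T,n \right)} = - 3 \left(T n\right)^{3} = - 3 T^{3} n^{3}$)
$85 \cdot 74 V{\left(l,-4 \right)} = 85 \cdot 74 \left(- 3 \cdot 10^{3} \left(-4\right)^{3}\right) = 6290 \left(\left(-3\right) 1000 \left(-64\right)\right) = 6290 \cdot 192000 = 1207680000$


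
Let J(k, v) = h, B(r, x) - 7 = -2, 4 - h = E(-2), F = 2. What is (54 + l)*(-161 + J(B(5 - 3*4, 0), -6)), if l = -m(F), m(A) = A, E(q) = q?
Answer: -8060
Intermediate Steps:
h = 6 (h = 4 - 1*(-2) = 4 + 2 = 6)
B(r, x) = 5 (B(r, x) = 7 - 2 = 5)
J(k, v) = 6
l = -2 (l = -1*2 = -2)
(54 + l)*(-161 + J(B(5 - 3*4, 0), -6)) = (54 - 2)*(-161 + 6) = 52*(-155) = -8060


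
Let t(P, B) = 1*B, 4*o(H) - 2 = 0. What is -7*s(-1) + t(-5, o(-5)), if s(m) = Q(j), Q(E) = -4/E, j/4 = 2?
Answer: 4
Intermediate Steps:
j = 8 (j = 4*2 = 8)
s(m) = -1/2 (s(m) = -4/8 = -4*1/8 = -1/2)
o(H) = 1/2 (o(H) = 1/2 + (1/4)*0 = 1/2 + 0 = 1/2)
t(P, B) = B
-7*s(-1) + t(-5, o(-5)) = -7*(-1/2) + 1/2 = 7/2 + 1/2 = 4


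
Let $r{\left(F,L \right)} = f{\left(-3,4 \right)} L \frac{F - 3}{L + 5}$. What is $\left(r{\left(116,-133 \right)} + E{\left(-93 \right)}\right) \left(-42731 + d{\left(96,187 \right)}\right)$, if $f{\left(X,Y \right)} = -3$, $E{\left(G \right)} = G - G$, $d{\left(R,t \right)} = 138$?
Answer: $\frac{1920390591}{128} \approx 1.5003 \cdot 10^{7}$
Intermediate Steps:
$E{\left(G \right)} = 0$
$r{\left(F,L \right)} = - \frac{3 L \left(-3 + F\right)}{5 + L}$ ($r{\left(F,L \right)} = - 3 L \frac{F - 3}{L + 5} = - 3 L \frac{-3 + F}{5 + L} = - \frac{3 L \left(-3 + F\right)}{5 + L}$)
$\left(r{\left(116,-133 \right)} + E{\left(-93 \right)}\right) \left(-42731 + d{\left(96,187 \right)}\right) = \left(3 \left(-133\right) \frac{1}{5 - 133} \left(3 - 116\right) + 0\right) \left(-42731 + 138\right) = \left(3 \left(-133\right) \frac{1}{-128} \left(3 - 116\right) + 0\right) \left(-42593\right) = \left(3 \left(-133\right) \left(- \frac{1}{128}\right) \left(-113\right) + 0\right) \left(-42593\right) = \left(- \frac{45087}{128} + 0\right) \left(-42593\right) = \left(- \frac{45087}{128}\right) \left(-42593\right) = \frac{1920390591}{128}$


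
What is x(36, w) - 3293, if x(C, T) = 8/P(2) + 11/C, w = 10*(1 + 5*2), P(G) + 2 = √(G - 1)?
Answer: -118825/36 ≈ -3300.7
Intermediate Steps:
P(G) = -2 + √(-1 + G) (P(G) = -2 + √(G - 1) = -2 + √(-1 + G))
w = 110 (w = 10*(1 + 10) = 10*11 = 110)
x(C, T) = -8 + 11/C (x(C, T) = 8/(-2 + √(-1 + 2)) + 11/C = 8/(-2 + √1) + 11/C = 8/(-2 + 1) + 11/C = 8/(-1) + 11/C = 8*(-1) + 11/C = -8 + 11/C)
x(36, w) - 3293 = (-8 + 11/36) - 3293 = -277/36 - 3293 = -118825/36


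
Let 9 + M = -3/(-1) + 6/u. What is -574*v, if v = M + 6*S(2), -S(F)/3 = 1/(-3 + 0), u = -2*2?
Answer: 861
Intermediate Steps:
u = -4
M = -15/2 (M = -9 + (-3/(-1) + 6/(-4)) = -9 + (-3*(-1) + 6*(-1/4)) = -9 + (3 - 3/2) = -9 + 3/2 = -15/2 ≈ -7.5000)
S(F) = 1 (S(F) = -3/(-3 + 0) = -3/(-3) = -3*(-1/3) = 1)
v = -3/2 (v = -15/2 + 6*1 = -15/2 + 6 = -3/2 ≈ -1.5000)
-574*v = -574*(-3/2) = 861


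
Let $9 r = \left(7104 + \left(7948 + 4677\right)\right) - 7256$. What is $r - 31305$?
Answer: $- \frac{269272}{9} \approx -29919.0$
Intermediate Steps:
$r = \frac{12473}{9}$ ($r = \frac{\left(7104 + \left(7948 + 4677\right)\right) - 7256}{9} = \frac{\left(7104 + 12625\right) - 7256}{9} = \frac{19729 - 7256}{9} = \frac{1}{9} \cdot 12473 = \frac{12473}{9} \approx 1385.9$)
$r - 31305 = \frac{12473}{9} - 31305 = - \frac{269272}{9}$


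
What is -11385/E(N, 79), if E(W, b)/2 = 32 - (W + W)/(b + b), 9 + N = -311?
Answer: -899415/5696 ≈ -157.90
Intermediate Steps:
N = -320 (N = -9 - 311 = -320)
E(W, b) = 64 - 2*W/b (E(W, b) = 2*(32 - (W + W)/(b + b)) = 2*(32 - 2*W/(2*b)) = 2*(32 - 2*W*1/(2*b)) = 2*(32 - W/b) = 64 - 2*W/b)
-11385/E(N, 79) = -11385/(64 - 2*(-320)/79) = -11385/(64 - 2*(-320)*1/79) = -11385/(64 + 640/79) = -11385/5696/79 = -11385*79/5696 = -899415/5696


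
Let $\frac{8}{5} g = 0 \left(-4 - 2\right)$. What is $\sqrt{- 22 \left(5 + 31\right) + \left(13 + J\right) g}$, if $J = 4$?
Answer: $6 i \sqrt{22} \approx 28.142 i$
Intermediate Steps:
$g = 0$ ($g = \frac{5 \cdot 0 \left(-4 - 2\right)}{8} = \frac{5 \cdot 0 \left(-6\right)}{8} = \frac{5}{8} \cdot 0 = 0$)
$\sqrt{- 22 \left(5 + 31\right) + \left(13 + J\right) g} = \sqrt{- 22 \left(5 + 31\right) + \left(13 + 4\right) 0} = \sqrt{\left(-22\right) 36 + 17 \cdot 0} = \sqrt{-792 + 0} = \sqrt{-792} = 6 i \sqrt{22}$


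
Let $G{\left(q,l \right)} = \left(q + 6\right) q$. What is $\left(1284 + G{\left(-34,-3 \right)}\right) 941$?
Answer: $2104076$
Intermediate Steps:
$G{\left(q,l \right)} = q \left(6 + q\right)$ ($G{\left(q,l \right)} = \left(6 + q\right) q = q \left(6 + q\right)$)
$\left(1284 + G{\left(-34,-3 \right)}\right) 941 = \left(1284 - 34 \left(6 - 34\right)\right) 941 = \left(1284 - -952\right) 941 = \left(1284 + 952\right) 941 = 2236 \cdot 941 = 2104076$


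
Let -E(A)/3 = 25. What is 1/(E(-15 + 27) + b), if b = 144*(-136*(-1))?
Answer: 1/19509 ≈ 5.1258e-5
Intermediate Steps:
E(A) = -75 (E(A) = -3*25 = -75)
b = 19584 (b = 144*136 = 19584)
1/(E(-15 + 27) + b) = 1/(-75 + 19584) = 1/19509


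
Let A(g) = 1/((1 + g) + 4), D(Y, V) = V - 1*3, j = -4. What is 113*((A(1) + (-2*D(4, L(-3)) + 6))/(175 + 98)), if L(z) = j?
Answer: 13673/1638 ≈ 8.3474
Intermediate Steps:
L(z) = -4
D(Y, V) = -3 + V (D(Y, V) = V - 3 = -3 + V)
A(g) = 1/(5 + g)
113*((A(1) + (-2*D(4, L(-3)) + 6))/(175 + 98)) = 113*((1/(5 + 1) + (-2*(-3 - 4) + 6))/(175 + 98)) = 113*((1/6 + (-2*(-7) + 6))/273) = 113*((⅙ + (14 + 6))*(1/273)) = 113*((⅙ + 20)*(1/273)) = 113*((121/6)*(1/273)) = 113*(121/1638) = 13673/1638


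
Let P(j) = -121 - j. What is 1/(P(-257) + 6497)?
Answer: 1/6633 ≈ 0.00015076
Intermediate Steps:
1/(P(-257) + 6497) = 1/((-121 - 1*(-257)) + 6497) = 1/((-121 + 257) + 6497) = 1/(136 + 6497) = 1/6633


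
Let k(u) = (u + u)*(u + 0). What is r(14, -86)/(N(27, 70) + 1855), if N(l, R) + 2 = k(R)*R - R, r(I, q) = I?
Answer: 14/687783 ≈ 2.0355e-5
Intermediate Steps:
k(u) = 2*u**2 (k(u) = (2*u)*u = 2*u**2)
N(l, R) = -2 - R + 2*R**3 (N(l, R) = -2 + ((2*R**2)*R - R) = -2 + (2*R**3 - R) = -2 + (-R + 2*R**3) = -2 - R + 2*R**3)
r(14, -86)/(N(27, 70) + 1855) = 14/((-2 - 1*70 + 2*70**3) + 1855) = 14/((-2 - 70 + 2*343000) + 1855) = 14/((-2 - 70 + 686000) + 1855) = 14/(685928 + 1855) = 14/687783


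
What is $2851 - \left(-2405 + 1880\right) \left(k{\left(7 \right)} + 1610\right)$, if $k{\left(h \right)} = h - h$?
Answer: $848101$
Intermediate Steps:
$k{\left(h \right)} = 0$
$2851 - \left(-2405 + 1880\right) \left(k{\left(7 \right)} + 1610\right) = 2851 - \left(-2405 + 1880\right) \left(0 + 1610\right) = 2851 - \left(-525\right) 1610 = 2851 - -845250 = 2851 + 845250 = 848101$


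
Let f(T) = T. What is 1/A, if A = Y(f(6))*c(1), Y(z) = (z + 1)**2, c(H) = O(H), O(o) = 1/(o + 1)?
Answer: 2/49 ≈ 0.040816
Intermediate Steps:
O(o) = 1/(1 + o)
c(H) = 1/(1 + H)
Y(z) = (1 + z)**2
A = 49/2 (A = (1 + 6)**2/(1 + 1) = 7**2/2 = 49*(1/2) = 49/2 ≈ 24.500)
1/A = 1/(49/2) = 2/49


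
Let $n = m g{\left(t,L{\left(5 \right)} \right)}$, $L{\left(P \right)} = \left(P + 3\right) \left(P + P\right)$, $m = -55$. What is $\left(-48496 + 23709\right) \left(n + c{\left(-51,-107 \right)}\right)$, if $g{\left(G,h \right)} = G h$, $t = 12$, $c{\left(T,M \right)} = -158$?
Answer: $1312669946$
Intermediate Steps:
$L{\left(P \right)} = 2 P \left(3 + P\right)$ ($L{\left(P \right)} = \left(3 + P\right) 2 P = 2 P \left(3 + P\right)$)
$n = -52800$ ($n = - 55 \cdot 12 \cdot 2 \cdot 5 \left(3 + 5\right) = - 55 \cdot 12 \cdot 2 \cdot 5 \cdot 8 = - 55 \cdot 12 \cdot 80 = \left(-55\right) 960 = -52800$)
$\left(-48496 + 23709\right) \left(n + c{\left(-51,-107 \right)}\right) = \left(-48496 + 23709\right) \left(-52800 - 158\right) = \left(-24787\right) \left(-52958\right) = 1312669946$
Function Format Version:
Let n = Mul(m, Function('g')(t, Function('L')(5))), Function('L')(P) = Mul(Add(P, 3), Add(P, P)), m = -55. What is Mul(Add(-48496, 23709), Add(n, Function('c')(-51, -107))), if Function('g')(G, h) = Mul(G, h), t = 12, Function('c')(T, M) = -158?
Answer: 1312669946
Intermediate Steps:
Function('L')(P) = Mul(2, P, Add(3, P)) (Function('L')(P) = Mul(Add(3, P), Mul(2, P)) = Mul(2, P, Add(3, P)))
n = -52800 (n = Mul(-55, Mul(12, Mul(2, 5, Add(3, 5)))) = Mul(-55, Mul(12, Mul(2, 5, 8))) = Mul(-55, Mul(12, 80)) = Mul(-55, 960) = -52800)
Mul(Add(-48496, 23709), Add(n, Function('c')(-51, -107))) = Mul(Add(-48496, 23709), Add(-52800, -158)) = Mul(-24787, -52958) = 1312669946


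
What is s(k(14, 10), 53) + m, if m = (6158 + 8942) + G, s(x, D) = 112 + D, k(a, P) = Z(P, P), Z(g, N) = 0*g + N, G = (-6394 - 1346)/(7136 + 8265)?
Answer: 235088525/15401 ≈ 15265.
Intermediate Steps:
G = -7740/15401 ≈ -0.50256
Z(g, N) = N (Z(g, N) = 0 + N = N)
k(a, P) = P
m = 232547360/15401 (m = (6158 + 8942) - 7740/15401 = 15100 - 7740/15401 = 232547360/15401 ≈ 15100.)
s(k(14, 10), 53) + m = (112 + 53) + 232547360/15401 = 165 + 232547360/15401 = 235088525/15401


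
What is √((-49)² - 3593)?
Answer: 2*I*√298 ≈ 34.525*I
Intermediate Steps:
√((-49)² - 3593) = √(2401 - 3593) = √(-1192) = 2*I*√298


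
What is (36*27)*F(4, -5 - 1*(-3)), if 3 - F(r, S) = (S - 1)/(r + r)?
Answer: 6561/2 ≈ 3280.5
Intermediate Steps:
F(r, S) = 3 - (-1 + S)/(2*r) (F(r, S) = 3 - (S - 1)/(r + r) = 3 - (-1 + S)/(2*r))
(36*27)*F(4, -5 - 1*(-3)) = (36*27)*((½)*(1 - (-5 - 1*(-3)) + 6*4)/4) = 972*((½)*(¼)*(1 - (-5 + 3) + 24)) = 972*((½)*(¼)*(1 - 1*(-2) + 24)) = 972*((½)*(¼)*(1 + 2 + 24)) = 972*((½)*(¼)*27) = 972*(27/8) = 6561/2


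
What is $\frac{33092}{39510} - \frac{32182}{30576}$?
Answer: $- \frac{21640819}{100671480} \approx -0.21496$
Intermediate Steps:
$\frac{33092}{39510} - \frac{32182}{30576} = 33092 \cdot \frac{1}{39510} - \frac{16091}{15288} = \frac{16546}{19755} - \frac{16091}{15288} = - \frac{21640819}{100671480}$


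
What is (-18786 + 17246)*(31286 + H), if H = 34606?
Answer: -101473680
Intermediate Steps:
(-18786 + 17246)*(31286 + H) = (-18786 + 17246)*(31286 + 34606) = -1540*65892 = -101473680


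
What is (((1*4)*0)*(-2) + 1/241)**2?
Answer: 1/58081 ≈ 1.7217e-5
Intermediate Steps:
(((1*4)*0)*(-2) + 1/241)**2 = ((4*0)*(-2) + 1/241)**2 = (0*(-2) + 1/241)**2 = (0 + 1/241)**2 = (1/241)**2 = 1/58081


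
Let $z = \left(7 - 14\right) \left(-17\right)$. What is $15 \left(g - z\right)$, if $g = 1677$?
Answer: $23370$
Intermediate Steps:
$z = 119$ ($z = \left(-7\right) \left(-17\right) = 119$)
$15 \left(g - z\right) = 15 \left(1677 - 119\right) = 15 \cdot 1558 = 23370$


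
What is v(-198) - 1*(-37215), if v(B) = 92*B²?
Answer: 3643983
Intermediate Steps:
v(-198) - 1*(-37215) = 92*(-198)² - 1*(-37215) = 92*39204 + 37215 = 3606768 + 37215 = 3643983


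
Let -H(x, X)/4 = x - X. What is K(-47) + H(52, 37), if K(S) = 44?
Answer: -16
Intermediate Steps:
H(x, X) = -4*x + 4*X (H(x, X) = -4*(x - X) = -4*x + 4*X)
K(-47) + H(52, 37) = 44 + (-4*52 + 4*37) = 44 + (-208 + 148) = 44 - 60 = -16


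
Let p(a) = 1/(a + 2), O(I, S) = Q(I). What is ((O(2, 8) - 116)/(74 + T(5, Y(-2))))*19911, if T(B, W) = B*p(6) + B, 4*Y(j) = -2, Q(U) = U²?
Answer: -2548608/91 ≈ -28007.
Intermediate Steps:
Y(j) = -½ (Y(j) = (¼)*(-2) = -½)
O(I, S) = I²
p(a) = 1/(2 + a)
T(B, W) = 9*B/8 (T(B, W) = B/(2 + 6) + B = B/8 + B = 9*B/8)
((O(2, 8) - 116)/(74 + T(5, Y(-2))))*19911 = ((2² - 116)/(74 + (9/8)*5))*19911 = ((4 - 116)/(74 + 45/8))*19911 = -112/637/8*19911 = -112*8/637*19911 = -128/91*19911 = -2548608/91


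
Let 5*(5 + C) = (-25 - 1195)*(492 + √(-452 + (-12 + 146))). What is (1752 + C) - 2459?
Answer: -120760 - 244*I*√318 ≈ -1.2076e+5 - 4351.1*I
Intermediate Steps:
C = -120053 - 244*I*√318 (C = -5 + ((-25 - 1195)*(492 + √(-452 + (-12 + 146))))/5 = -5 + (-1220*(492 + √(-452 + 134)))/5 = -5 + (-1220*(492 + √(-318)))/5 = -5 + (-1220*(492 + I*√318))/5 = -5 + (-600240 - 1220*I*√318)/5 = -5 + (-120048 - 244*I*√318) = -120053 - 244*I*√318 ≈ -1.2005e+5 - 4351.1*I)
(1752 + C) - 2459 = (1752 + (-120053 - 244*I*√318)) - 2459 = (-118301 - 244*I*√318) - 2459 = -120760 - 244*I*√318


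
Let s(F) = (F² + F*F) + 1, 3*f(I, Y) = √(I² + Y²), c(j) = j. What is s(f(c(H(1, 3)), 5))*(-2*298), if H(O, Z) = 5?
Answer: -64964/9 ≈ -7218.2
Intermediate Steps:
f(I, Y) = √(I² + Y²)/3
s(F) = 1 + 2*F² (s(F) = (F² + F²) + 1 = 2*F² + 1 = 1 + 2*F²)
s(f(c(H(1, 3)), 5))*(-2*298) = (1 + 2*(√(5² + 5²)/3)²)*(-2*298) = (1 + 2*(√(25 + 25)/3)²)*(-596) = (1 + 2*(√50/3)²)*(-596) = (1 + 2*((5*√2)/3)²)*(-596) = (1 + 2*(5*√2/3)²)*(-596) = (1 + 2*(50/9))*(-596) = (1 + 100/9)*(-596) = (109/9)*(-596) = -64964/9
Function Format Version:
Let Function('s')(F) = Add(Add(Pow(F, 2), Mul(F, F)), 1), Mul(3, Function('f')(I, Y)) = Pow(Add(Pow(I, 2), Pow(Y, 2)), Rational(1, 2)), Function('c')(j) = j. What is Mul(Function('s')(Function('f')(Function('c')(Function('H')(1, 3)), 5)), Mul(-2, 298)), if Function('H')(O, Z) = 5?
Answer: Rational(-64964, 9) ≈ -7218.2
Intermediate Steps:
Function('f')(I, Y) = Mul(Rational(1, 3), Pow(Add(Pow(I, 2), Pow(Y, 2)), Rational(1, 2)))
Function('s')(F) = Add(1, Mul(2, Pow(F, 2))) (Function('s')(F) = Add(Add(Pow(F, 2), Pow(F, 2)), 1) = Add(Mul(2, Pow(F, 2)), 1) = Add(1, Mul(2, Pow(F, 2))))
Mul(Function('s')(Function('f')(Function('c')(Function('H')(1, 3)), 5)), Mul(-2, 298)) = Mul(Add(1, Mul(2, Pow(Mul(Rational(1, 3), Pow(Add(Pow(5, 2), Pow(5, 2)), Rational(1, 2))), 2))), Mul(-2, 298)) = Mul(Add(1, Mul(2, Pow(Mul(Rational(1, 3), Pow(Add(25, 25), Rational(1, 2))), 2))), -596) = Mul(Add(1, Mul(2, Pow(Mul(Rational(1, 3), Pow(50, Rational(1, 2))), 2))), -596) = Mul(Add(1, Mul(2, Pow(Mul(Rational(1, 3), Mul(5, Pow(2, Rational(1, 2)))), 2))), -596) = Mul(Add(1, Mul(2, Pow(Mul(Rational(5, 3), Pow(2, Rational(1, 2))), 2))), -596) = Mul(Add(1, Mul(2, Rational(50, 9))), -596) = Mul(Add(1, Rational(100, 9)), -596) = Mul(Rational(109, 9), -596) = Rational(-64964, 9)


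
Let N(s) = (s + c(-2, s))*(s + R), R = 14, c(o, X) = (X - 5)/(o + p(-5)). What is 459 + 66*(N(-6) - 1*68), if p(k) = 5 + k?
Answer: -4293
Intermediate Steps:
c(o, X) = (-5 + X)/o (c(o, X) = (X - 5)/(o + (5 - 5)) = (-5 + X)/(o + 0) = (-5 + X)/o)
N(s) = (14 + s)*(5/2 + s/2) (N(s) = (s + (-5 + s)/(-2))*(s + 14) = (s - (-5 + s)/2)*(14 + s) = (s + (5/2 - s/2))*(14 + s) = (5/2 + s/2)*(14 + s) = (14 + s)*(5/2 + s/2))
459 + 66*(N(-6) - 1*68) = 459 + 66*((35 + (½)*(-6)² + (19/2)*(-6)) - 1*68) = 459 + 66*((35 + (½)*36 - 57) - 68) = 459 + 66*((35 + 18 - 57) - 68) = 459 + 66*(-4 - 68) = 459 + 66*(-72) = 459 - 4752 = -4293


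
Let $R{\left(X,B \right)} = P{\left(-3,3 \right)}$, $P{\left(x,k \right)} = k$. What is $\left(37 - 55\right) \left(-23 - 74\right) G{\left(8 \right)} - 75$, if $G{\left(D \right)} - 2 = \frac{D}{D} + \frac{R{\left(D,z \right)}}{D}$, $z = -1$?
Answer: $\frac{23271}{4} \approx 5817.8$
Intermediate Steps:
$R{\left(X,B \right)} = 3$
$G{\left(D \right)} = 3 + \frac{3}{D}$ ($G{\left(D \right)} = 2 + \left(\frac{D}{D} + \frac{3}{D}\right) = 2 + \left(1 + \frac{3}{D}\right) = 3 + \frac{3}{D}$)
$\left(37 - 55\right) \left(-23 - 74\right) G{\left(8 \right)} - 75 = \left(37 - 55\right) \left(-23 - 74\right) \left(3 + \frac{3}{8}\right) - 75 = \left(-18\right) \left(-97\right) \left(3 + 3 \cdot \frac{1}{8}\right) - 75 = 1746 \left(3 + \frac{3}{8}\right) - 75 = 1746 \cdot \frac{27}{8} - 75 = \frac{23571}{4} - 75 = \frac{23271}{4}$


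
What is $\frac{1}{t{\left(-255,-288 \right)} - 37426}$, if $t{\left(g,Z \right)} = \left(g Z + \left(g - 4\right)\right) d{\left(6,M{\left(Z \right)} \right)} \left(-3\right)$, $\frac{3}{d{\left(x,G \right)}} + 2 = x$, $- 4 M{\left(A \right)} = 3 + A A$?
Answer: $- \frac{4}{808333} \approx -4.9485 \cdot 10^{-6}$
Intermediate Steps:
$M{\left(A \right)} = - \frac{3}{4} - \frac{A^{2}}{4}$ ($M{\left(A \right)} = - \frac{3 + A A}{4} = - \frac{3 + A^{2}}{4} = - \frac{3}{4} - \frac{A^{2}}{4}$)
$d{\left(x,G \right)} = \frac{3}{-2 + x}$
$t{\left(g,Z \right)} = 9 - \frac{9 g}{4} - \frac{9 Z g}{4}$ ($t{\left(g,Z \right)} = \left(g Z + \left(g - 4\right)\right) \frac{3}{-2 + 6} \left(-3\right) = \left(Z g + \left(-4 + g\right)\right) \frac{3}{4} \left(-3\right) = \left(-4 + g + Z g\right) 3 \cdot \frac{1}{4} \left(-3\right) = \left(-4 + g + Z g\right) \frac{3}{4} \left(-3\right) = \left(-3 + \frac{3 g}{4} + \frac{3 Z g}{4}\right) \left(-3\right) = 9 - \frac{9 g}{4} - \frac{9 Z g}{4}$)
$\frac{1}{t{\left(-255,-288 \right)} - 37426} = \frac{1}{\left(9 - - \frac{2295}{4} - \left(-648\right) \left(-255\right)\right) - 37426} = \frac{1}{\left(9 + \frac{2295}{4} - 165240\right) - 37426} = \frac{1}{- \frac{658629}{4} - 37426} = \frac{1}{- \frac{808333}{4}} = - \frac{4}{808333}$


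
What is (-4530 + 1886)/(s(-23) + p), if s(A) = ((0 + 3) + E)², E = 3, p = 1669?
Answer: -2644/1705 ≈ -1.5507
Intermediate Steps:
s(A) = 36 (s(A) = ((0 + 3) + 3)² = (3 + 3)² = 6² = 36)
(-4530 + 1886)/(s(-23) + p) = (-4530 + 1886)/(36 + 1669) = -2644/1705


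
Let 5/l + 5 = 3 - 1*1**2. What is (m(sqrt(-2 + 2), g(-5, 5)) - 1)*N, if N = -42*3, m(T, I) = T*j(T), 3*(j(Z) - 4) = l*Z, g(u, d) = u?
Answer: 126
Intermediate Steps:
l = -5/3 (l = 5/(-5 + (3 - 1*1**2)) = 5/(-5 + (3 - 1*1)) = 5/(-5 + (3 - 1)) = 5/(-5 + 2) = 5/(-3) = 5*(-1/3) = -5/3 ≈ -1.6667)
j(Z) = 4 - 5*Z/9 (j(Z) = 4 + (-5*Z/3)/3 = 4 - 5*Z/9)
m(T, I) = T*(4 - 5*T/9)
N = -126
(m(sqrt(-2 + 2), g(-5, 5)) - 1)*N = (sqrt(-2 + 2)*(36 - 5*sqrt(-2 + 2))/9 - 1)*(-126) = (sqrt(0)*(36 - 5*sqrt(0))/9 - 1)*(-126) = ((1/9)*0*(36 - 5*0) - 1)*(-126) = ((1/9)*0*(36 + 0) - 1)*(-126) = ((1/9)*0*36 - 1)*(-126) = (0 - 1)*(-126) = -1*(-126) = 126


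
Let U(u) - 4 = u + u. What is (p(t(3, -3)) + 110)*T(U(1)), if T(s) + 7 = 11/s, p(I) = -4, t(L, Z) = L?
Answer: -1643/3 ≈ -547.67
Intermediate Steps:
U(u) = 4 + 2*u (U(u) = 4 + (u + u) = 4 + 2*u)
T(s) = -7 + 11/s
(p(t(3, -3)) + 110)*T(U(1)) = (-4 + 110)*(-7 + 11/(4 + 2*1)) = 106*(-7 + 11/(4 + 2)) = 106*(-7 + 11/6) = 106*(-31/6) = -1643/3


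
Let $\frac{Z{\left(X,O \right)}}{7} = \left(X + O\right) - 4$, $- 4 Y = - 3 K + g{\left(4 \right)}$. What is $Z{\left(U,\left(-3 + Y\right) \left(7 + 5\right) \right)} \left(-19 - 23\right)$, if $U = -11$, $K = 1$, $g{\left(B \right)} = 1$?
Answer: $13230$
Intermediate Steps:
$Y = \frac{1}{2}$ ($Y = - \frac{\left(-3\right) 1 + 1}{4} = - \frac{-3 + 1}{4} = \left(- \frac{1}{4}\right) \left(-2\right) = \frac{1}{2} \approx 0.5$)
$Z{\left(X,O \right)} = -28 + 7 O + 7 X$ ($Z{\left(X,O \right)} = 7 \left(\left(X + O\right) - 4\right) = 7 \left(\left(O + X\right) - 4\right) = 7 \left(-4 + O + X\right) = -28 + 7 O + 7 X$)
$Z{\left(U,\left(-3 + Y\right) \left(7 + 5\right) \right)} \left(-19 - 23\right) = \left(-28 + 7 \left(-3 + \frac{1}{2}\right) \left(7 + 5\right) + 7 \left(-11\right)\right) \left(-19 - 23\right) = \left(-28 + 7 \left(\left(- \frac{5}{2}\right) 12\right) - 77\right) \left(-19 - 23\right) = \left(-28 + 7 \left(-30\right) - 77\right) \left(-42\right) = \left(-28 - 210 - 77\right) \left(-42\right) = \left(-315\right) \left(-42\right) = 13230$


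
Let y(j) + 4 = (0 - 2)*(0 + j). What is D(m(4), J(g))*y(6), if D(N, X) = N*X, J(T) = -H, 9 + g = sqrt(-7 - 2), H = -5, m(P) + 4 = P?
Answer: 0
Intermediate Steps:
m(P) = -4 + P
g = -9 + 3*I (g = -9 + sqrt(-7 - 2) = -9 + sqrt(-9) = -9 + 3*I ≈ -9.0 + 3.0*I)
J(T) = 5 (J(T) = -1*(-5) = 5)
y(j) = -4 - 2*j (y(j) = -4 + (0 - 2)*(0 + j) = -4 - 2*j)
D(m(4), J(g))*y(6) = ((-4 + 4)*5)*(-4 - 2*6) = (0*5)*(-4 - 12) = 0*(-16) = 0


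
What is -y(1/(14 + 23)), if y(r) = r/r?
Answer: -1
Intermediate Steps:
y(r) = 1
-y(1/(14 + 23)) = -1*1 = -1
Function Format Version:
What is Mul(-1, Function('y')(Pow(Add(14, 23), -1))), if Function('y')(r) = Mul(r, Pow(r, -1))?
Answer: -1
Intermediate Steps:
Function('y')(r) = 1
Mul(-1, Function('y')(Pow(Add(14, 23), -1))) = Mul(-1, 1) = -1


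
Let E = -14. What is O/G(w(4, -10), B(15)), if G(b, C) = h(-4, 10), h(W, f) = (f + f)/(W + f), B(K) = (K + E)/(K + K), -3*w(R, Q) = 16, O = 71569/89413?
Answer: 214707/894130 ≈ 0.24013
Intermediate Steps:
O = 71569/89413 (O = 71569*(1/89413) = 71569/89413 ≈ 0.80043)
w(R, Q) = -16/3 (w(R, Q) = -⅓*16 = -16/3)
B(K) = (-14 + K)/(2*K) (B(K) = (K - 14)/(K + K) = (-14 + K)/((2*K)) = (-14 + K)*(1/(2*K)) = (-14 + K)/(2*K))
h(W, f) = 2*f/(W + f) (h(W, f) = (2*f)/(W + f) = 2*f/(W + f))
G(b, C) = 10/3 (G(b, C) = 2*10/(-4 + 10) = 2*10/6 = 2*10*(⅙) = 10/3)
O/G(w(4, -10), B(15)) = 71569/(89413*(10/3)) = (71569/89413)*(3/10) = 214707/894130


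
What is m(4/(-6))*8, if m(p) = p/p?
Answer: 8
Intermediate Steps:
m(p) = 1
m(4/(-6))*8 = 1*8 = 8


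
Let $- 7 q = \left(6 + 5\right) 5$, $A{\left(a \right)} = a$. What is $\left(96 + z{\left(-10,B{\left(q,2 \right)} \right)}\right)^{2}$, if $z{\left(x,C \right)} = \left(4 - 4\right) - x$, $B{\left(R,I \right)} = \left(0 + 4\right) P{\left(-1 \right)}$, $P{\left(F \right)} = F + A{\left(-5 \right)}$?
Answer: $11236$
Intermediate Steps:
$P{\left(F \right)} = -5 + F$ ($P{\left(F \right)} = F - 5 = -5 + F$)
$q = - \frac{55}{7}$ ($q = - \frac{\left(6 + 5\right) 5}{7} = - \frac{11 \cdot 5}{7} = \left(- \frac{1}{7}\right) 55 = - \frac{55}{7} \approx -7.8571$)
$B{\left(R,I \right)} = -24$ ($B{\left(R,I \right)} = \left(0 + 4\right) \left(-5 - 1\right) = 4 \left(-6\right) = -24$)
$z{\left(x,C \right)} = - x$ ($z{\left(x,C \right)} = \left(4 - 4\right) - x = 0 - x = - x$)
$\left(96 + z{\left(-10,B{\left(q,2 \right)} \right)}\right)^{2} = \left(96 - -10\right)^{2} = \left(96 + 10\right)^{2} = 106^{2} = 11236$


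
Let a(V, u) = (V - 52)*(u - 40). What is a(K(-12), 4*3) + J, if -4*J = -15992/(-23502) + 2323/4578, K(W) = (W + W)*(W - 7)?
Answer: -811409613535/71728104 ≈ -11312.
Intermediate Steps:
K(W) = 2*W*(-7 + W) (K(W) = (2*W)*(-7 + W) = 2*W*(-7 + W))
J = -21301087/71728104 (J = -(-15992/(-23502) + 2323/4578)/4 = -(-15992*(-1/23502) + 2323*(1/4578))/4 = -(7996/11751 + 2323/4578)/4 = -¼*21301087/17932026 = -21301087/71728104 ≈ -0.29697)
a(V, u) = (-52 + V)*(-40 + u)
a(K(-12), 4*3) + J = (2080 - 208*3 - 80*(-12)*(-7 - 12) + (2*(-12)*(-7 - 12))*(4*3)) - 21301087/71728104 = (2080 - 52*12 - 80*(-12)*(-19) + (2*(-12)*(-19))*12) - 21301087/71728104 = (2080 - 624 - 40*456 + 456*12) - 21301087/71728104 = (2080 - 624 - 18240 + 5472) - 21301087/71728104 = -11312 - 21301087/71728104 = -811409613535/71728104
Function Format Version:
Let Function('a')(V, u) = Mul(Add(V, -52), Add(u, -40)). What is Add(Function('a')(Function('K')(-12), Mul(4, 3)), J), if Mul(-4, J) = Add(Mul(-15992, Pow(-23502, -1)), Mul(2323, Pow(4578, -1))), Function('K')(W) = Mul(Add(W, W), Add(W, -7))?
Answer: Rational(-811409613535, 71728104) ≈ -11312.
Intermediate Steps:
Function('K')(W) = Mul(2, W, Add(-7, W)) (Function('K')(W) = Mul(Mul(2, W), Add(-7, W)) = Mul(2, W, Add(-7, W)))
J = Rational(-21301087, 71728104) (J = Mul(Rational(-1, 4), Add(Mul(-15992, Pow(-23502, -1)), Mul(2323, Pow(4578, -1)))) = Mul(Rational(-1, 4), Add(Mul(-15992, Rational(-1, 23502)), Mul(2323, Rational(1, 4578)))) = Mul(Rational(-1, 4), Add(Rational(7996, 11751), Rational(2323, 4578))) = Mul(Rational(-1, 4), Rational(21301087, 17932026)) = Rational(-21301087, 71728104) ≈ -0.29697)
Function('a')(V, u) = Mul(Add(-52, V), Add(-40, u))
Add(Function('a')(Function('K')(-12), Mul(4, 3)), J) = Add(Add(2080, Mul(-52, Mul(4, 3)), Mul(-40, Mul(2, -12, Add(-7, -12))), Mul(Mul(2, -12, Add(-7, -12)), Mul(4, 3))), Rational(-21301087, 71728104)) = Add(Add(2080, Mul(-52, 12), Mul(-40, Mul(2, -12, -19)), Mul(Mul(2, -12, -19), 12)), Rational(-21301087, 71728104)) = Add(Add(2080, -624, Mul(-40, 456), Mul(456, 12)), Rational(-21301087, 71728104)) = Add(Add(2080, -624, -18240, 5472), Rational(-21301087, 71728104)) = Add(-11312, Rational(-21301087, 71728104)) = Rational(-811409613535, 71728104)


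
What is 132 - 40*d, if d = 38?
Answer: -1388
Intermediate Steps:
132 - 40*d = 132 - 40*38 = 132 - 1520 = -1388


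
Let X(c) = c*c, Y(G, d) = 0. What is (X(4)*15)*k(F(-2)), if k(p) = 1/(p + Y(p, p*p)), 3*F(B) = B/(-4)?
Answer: 1440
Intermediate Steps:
F(B) = -B/12 (F(B) = (B/(-4))/3 = (B*(-1/4))/3 = (-B/4)/3 = -B/12)
X(c) = c**2
k(p) = 1/p (k(p) = 1/(p + 0) = 1/p)
(X(4)*15)*k(F(-2)) = (4**2*15)/((-1/12*(-2))) = (16*15)/(1/6) = 240*6 = 1440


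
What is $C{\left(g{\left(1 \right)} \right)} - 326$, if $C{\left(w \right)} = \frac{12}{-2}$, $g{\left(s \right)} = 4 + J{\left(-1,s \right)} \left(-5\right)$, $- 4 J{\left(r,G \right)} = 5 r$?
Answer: $-332$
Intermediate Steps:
$J{\left(r,G \right)} = - \frac{5 r}{4}$
$g{\left(s \right)} = - \frac{9}{4}$ ($g{\left(s \right)} = 4 + \left(- \frac{5}{4}\right) \left(-1\right) \left(-5\right) = 4 + \frac{5}{4} \left(-5\right) = 4 - \frac{25}{4} = - \frac{9}{4}$)
$C{\left(w \right)} = -6$ ($C{\left(w \right)} = 12 \left(- \frac{1}{2}\right) = -6$)
$C{\left(g{\left(1 \right)} \right)} - 326 = -6 - 326 = -332$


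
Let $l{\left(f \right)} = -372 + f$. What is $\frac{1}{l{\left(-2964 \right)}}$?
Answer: $- \frac{1}{3336} \approx -0.00029976$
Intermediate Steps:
$\frac{1}{l{\left(-2964 \right)}} = \frac{1}{-372 - 2964} = \frac{1}{-3336} = - \frac{1}{3336}$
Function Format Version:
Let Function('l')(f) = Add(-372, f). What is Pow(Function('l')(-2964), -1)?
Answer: Rational(-1, 3336) ≈ -0.00029976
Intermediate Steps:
Pow(Function('l')(-2964), -1) = Pow(Add(-372, -2964), -1) = Pow(-3336, -1) = Rational(-1, 3336)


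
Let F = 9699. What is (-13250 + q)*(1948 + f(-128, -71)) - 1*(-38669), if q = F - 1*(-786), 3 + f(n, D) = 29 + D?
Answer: -5223126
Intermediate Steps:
f(n, D) = 26 + D (f(n, D) = -3 + (29 + D) = 26 + D)
q = 10485 (q = 9699 - 1*(-786) = 9699 + 786 = 10485)
(-13250 + q)*(1948 + f(-128, -71)) - 1*(-38669) = (-13250 + 10485)*(1948 + (26 - 71)) - 1*(-38669) = -2765*(1948 - 45) + 38669 = -2765*1903 + 38669 = -5261795 + 38669 = -5223126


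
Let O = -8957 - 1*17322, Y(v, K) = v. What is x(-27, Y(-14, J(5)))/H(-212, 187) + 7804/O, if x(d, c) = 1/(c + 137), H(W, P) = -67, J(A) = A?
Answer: -64339043/216565239 ≈ -0.29709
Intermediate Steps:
x(d, c) = 1/(137 + c)
O = -26279 (O = -8957 - 17322 = -26279)
x(-27, Y(-14, J(5)))/H(-212, 187) + 7804/O = 1/((137 - 14)*(-67)) + 7804/(-26279) = -1/67/123 + 7804*(-1/26279) = (1/123)*(-1/67) - 7804/26279 = -1/8241 - 7804/26279 = -64339043/216565239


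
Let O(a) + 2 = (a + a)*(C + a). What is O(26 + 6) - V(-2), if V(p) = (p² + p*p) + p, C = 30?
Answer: 3960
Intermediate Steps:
O(a) = -2 + 2*a*(30 + a) (O(a) = -2 + (a + a)*(30 + a) = -2 + (2*a)*(30 + a) = -2 + 2*a*(30 + a))
V(p) = p + 2*p² (V(p) = (p² + p²) + p = 2*p² + p = p + 2*p²)
O(26 + 6) - V(-2) = (-2 + 2*(26 + 6)² + 60*(26 + 6)) - (-2)*(1 + 2*(-2)) = (-2 + 2*32² + 60*32) - (-2)*(1 - 4) = (-2 + 2*1024 + 1920) - (-2)*(-3) = (-2 + 2048 + 1920) - 1*6 = 3966 - 6 = 3960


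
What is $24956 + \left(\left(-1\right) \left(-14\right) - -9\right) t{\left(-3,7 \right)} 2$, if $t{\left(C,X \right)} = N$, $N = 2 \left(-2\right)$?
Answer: $24772$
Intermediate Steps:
$N = -4$
$t{\left(C,X \right)} = -4$
$24956 + \left(\left(-1\right) \left(-14\right) - -9\right) t{\left(-3,7 \right)} 2 = 24956 + \left(\left(-1\right) \left(-14\right) - -9\right) \left(-4\right) 2 = 24956 + \left(14 + 9\right) \left(-4\right) 2 = 24956 + 23 \left(-4\right) 2 = 24956 - 184 = 24772$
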